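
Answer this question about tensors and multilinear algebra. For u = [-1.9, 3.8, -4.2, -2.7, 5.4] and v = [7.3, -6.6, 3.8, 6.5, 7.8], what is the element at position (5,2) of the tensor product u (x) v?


The outer product entry T_{ij} = u_i * v_j.
We need i=5, j=2.
u_5 = 5.4, v_2 = -6.6
T_{5,2} = 5.4 * -6.6 = -35.64

-35.64


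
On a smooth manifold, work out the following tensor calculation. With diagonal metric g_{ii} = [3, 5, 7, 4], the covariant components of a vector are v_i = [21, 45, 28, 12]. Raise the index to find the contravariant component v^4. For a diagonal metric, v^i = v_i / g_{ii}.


To raise an index with a diagonal metric: v^i = v_i / g_{ii}.
For index 4: v_4 = 12, g_{44} = 4
v^4 = 12 / 4 = 3

3


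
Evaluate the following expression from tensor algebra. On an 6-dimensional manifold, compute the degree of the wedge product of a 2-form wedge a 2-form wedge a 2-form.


The degree of a wedge product is the sum of the degrees of the individual forms.
Degrees: 2, 2, 2
Total degree = 2 + 2 + 2 = 6

6


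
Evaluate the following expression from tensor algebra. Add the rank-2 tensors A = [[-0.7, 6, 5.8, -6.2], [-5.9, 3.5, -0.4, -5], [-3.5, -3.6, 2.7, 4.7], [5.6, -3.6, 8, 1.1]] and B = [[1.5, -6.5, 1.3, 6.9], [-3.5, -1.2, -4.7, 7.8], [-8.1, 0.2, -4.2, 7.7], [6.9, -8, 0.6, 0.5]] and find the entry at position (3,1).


Tensor addition is component-wise: (A + B)_{ij} = A_{ij} + B_{ij}.
A_{31} = -3.5
B_{31} = -8.1
(A + B)_{31} = -3.5 + -8.1 = -11.6

-11.6


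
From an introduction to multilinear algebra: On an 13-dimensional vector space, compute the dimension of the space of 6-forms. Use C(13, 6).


The dimension of the space of p-forms on an n-dimensional space is C(n, p).
n = 13, p = 6
C(13, 6) = 13! / (6! * 7!) = 1716

1716


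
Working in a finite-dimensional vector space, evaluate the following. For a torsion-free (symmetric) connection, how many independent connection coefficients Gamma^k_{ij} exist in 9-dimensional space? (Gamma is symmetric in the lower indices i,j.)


Christoffel symbols Gamma^k_{ij} are symmetric in i,j, so there are d * d(d+1)/2 independent symbols.
d = 9
d(d+1)/2 = 9 * 10 / 2 = 45
Total = 9 * 45 = 405

405


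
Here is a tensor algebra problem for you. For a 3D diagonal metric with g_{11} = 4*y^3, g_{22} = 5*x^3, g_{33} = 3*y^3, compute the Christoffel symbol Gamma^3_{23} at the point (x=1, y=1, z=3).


For a diagonal metric, Gamma^k_{ij} = (1/2) g^{kk} (dg_{ik}/dx_j + dg_{jk}/dx_i - dg_{ij}/dx_k).
The metric is diagonal, so g_{ab} = 0 for a != b.
At the given point: g_{11} = 4, g_{22} = 5, g_{33} = 3
g^{33} = 1/3
dg_{23}/dx_3 = 0 (off-diagonal)
dg_{33}/dx_2 = dg_{33}/dx_2 = 9
dg_{23}/dx_3 = 0 (off-diagonal)
Numerator = 0 + 9 - 0 = 9
Gamma^3_{23} = 9 / (2 * 3) = 3/2

3/2


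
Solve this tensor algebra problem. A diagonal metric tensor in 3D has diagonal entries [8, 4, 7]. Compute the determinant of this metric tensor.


For a diagonal metric, the determinant is the product of diagonal entries.
Diagonal entries: 8, 4, 7
det(g) = 8 * 4 * 7 = 224

224


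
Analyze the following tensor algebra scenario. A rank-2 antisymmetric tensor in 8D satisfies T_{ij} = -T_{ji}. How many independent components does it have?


An antisymmetric rank-2 tensor satisfies A_{ij} = -A_{ji}, so diagonal entries are zero.
The independent components are the upper-triangular entries: C(n, 2) = n(n-1)/2.
n = 8
C(8, 2) = 8 * 7 / 2 = 56 / 2 = 28

28


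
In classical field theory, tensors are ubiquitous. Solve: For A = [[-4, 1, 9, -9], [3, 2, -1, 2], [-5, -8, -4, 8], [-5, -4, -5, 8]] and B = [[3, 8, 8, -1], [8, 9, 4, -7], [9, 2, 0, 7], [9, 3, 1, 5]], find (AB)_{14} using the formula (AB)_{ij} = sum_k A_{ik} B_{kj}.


(AB)_{ij} = sum_k A_{ik} B_{kj}.
For i=1, j=4:
A_{11} * B_{14} = -4 * -1 = 4
A_{12} * B_{24} = 1 * -7 = -7
A_{13} * B_{34} = 9 * 7 = 63
A_{14} * B_{44} = -9 * 5 = -45
Sum = 4 + -7 + 63 + -45 = 15

15


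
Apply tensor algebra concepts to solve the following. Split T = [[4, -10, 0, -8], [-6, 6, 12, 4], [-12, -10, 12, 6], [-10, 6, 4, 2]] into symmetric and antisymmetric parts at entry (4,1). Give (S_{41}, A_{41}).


T_{41} = -10
T_{14} = -8
S_{41} = (-10 + -8)/2 = -18/2 = -9
A_{41} = (-10 - -8)/2 = -2/2 = -1
Check: S + A = -9 + -1 = -10 = T_{41}.

(-9, -1)


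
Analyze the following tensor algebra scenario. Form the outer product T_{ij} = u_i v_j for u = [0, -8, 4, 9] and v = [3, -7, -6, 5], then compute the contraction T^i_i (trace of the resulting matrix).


The outer product gives T_{ij} = u_i v_j.
The trace (contraction) is Tr(T) = sum_i T_{ii} = sum_i u_i v_i.
Diagonal entries:
T_{11} = u_1 * v_1 = 0 * 3 = 0
T_{22} = u_2 * v_2 = -8 * -7 = 56
T_{33} = u_3 * v_3 = 4 * -6 = -24
T_{44} = u_4 * v_4 = 9 * 5 = 45
Tr(T) = 0 + 56 + -24 + 45 = 77

77


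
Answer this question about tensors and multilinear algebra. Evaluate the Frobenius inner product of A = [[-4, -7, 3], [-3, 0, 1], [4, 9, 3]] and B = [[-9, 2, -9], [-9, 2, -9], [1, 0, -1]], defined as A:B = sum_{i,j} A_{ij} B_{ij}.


A:B = sum over all i,j of A_{ij} * B_{ij}.
Row 1: -4*-9=36, -7*2=-14, 3*-9=-27 => row sum = -5
Row 2: -3*-9=27, 0*2=0, 1*-9=-9 => row sum = 18
Row 3: 4*1=4, 9*0=0, 3*-1=-3 => row sum = 1
Total = -5 + 18 + 1 = 14

14


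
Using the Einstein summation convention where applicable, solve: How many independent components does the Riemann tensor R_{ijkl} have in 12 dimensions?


The Riemann tensor in d dimensions has d^2(d^2 - 1)/12 independent components.
d = 12, so d^2 = 144
d^2 - 1 = 143
d^2(d^2 - 1) = 144 * 143 = 20592
Divide by 12: 20592 / 12 = 1716

1716


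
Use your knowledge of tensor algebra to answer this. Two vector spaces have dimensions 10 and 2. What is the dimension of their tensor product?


The dimension of a tensor product is the product of dimensions.
dim(V) = 10, dim(W) = 2
dim(V (x) W) = 10 * 2 = 20

20


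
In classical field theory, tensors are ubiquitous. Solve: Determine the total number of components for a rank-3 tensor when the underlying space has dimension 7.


The number of components of a rank-r tensor in d dimensions is d^r.
Here d = 7 and r = 3.
7^3 = 343

343


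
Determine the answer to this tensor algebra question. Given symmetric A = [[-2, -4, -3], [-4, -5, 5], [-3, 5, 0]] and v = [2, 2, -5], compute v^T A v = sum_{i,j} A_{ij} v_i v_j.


First compute Av:
(Av)_1 = -2*2 + -4*2 + -3*-5 = 3
(Av)_2 = -4*2 + -5*2 + 5*-5 = -43
(Av)_3 = -3*2 + 5*2 + 0*-5 = 4
Av = [3, -43, 4]
Then v^T (Av) = 2*3 + 2*-43 + -5*4
= 6 + -86 + -20 = -100

-100


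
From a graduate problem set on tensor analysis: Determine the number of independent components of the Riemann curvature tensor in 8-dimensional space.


The Riemann tensor in d dimensions has d^2(d^2 - 1)/12 independent components.
d = 8, so d^2 = 64
d^2 - 1 = 63
d^2(d^2 - 1) = 64 * 63 = 4032
Divide by 12: 4032 / 12 = 336

336


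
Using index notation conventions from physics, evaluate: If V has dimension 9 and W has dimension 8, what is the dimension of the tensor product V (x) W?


The dimension of a tensor product is the product of dimensions.
dim(V) = 9, dim(W) = 8
dim(V (x) W) = 9 * 8 = 72

72


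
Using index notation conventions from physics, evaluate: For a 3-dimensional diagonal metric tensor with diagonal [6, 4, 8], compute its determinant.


For a diagonal metric, the determinant is the product of diagonal entries.
Diagonal entries: 6, 4, 8
det(g) = 6 * 4 * 8 = 192

192


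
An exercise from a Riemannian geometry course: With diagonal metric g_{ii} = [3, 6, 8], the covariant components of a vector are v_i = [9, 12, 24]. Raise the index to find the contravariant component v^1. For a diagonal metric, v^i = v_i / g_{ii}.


To raise an index with a diagonal metric: v^i = v_i / g_{ii}.
For index 1: v_1 = 9, g_{11} = 3
v^1 = 9 / 3 = 3

3


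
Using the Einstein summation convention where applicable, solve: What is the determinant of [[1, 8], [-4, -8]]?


For a 2x2 matrix [[a, b], [c, d]], det = a*d - b*c.
a = 1, b = 8, c = -4, d = -8
a*d = 1 * -8 = -8
b*c = 8 * -4 = -32
det = -8 - -32 = 24

24


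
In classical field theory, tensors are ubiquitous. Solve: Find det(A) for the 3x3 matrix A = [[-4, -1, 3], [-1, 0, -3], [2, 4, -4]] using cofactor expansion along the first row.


Expanding along the first row, det(A) = a11*M_11 - a12*M_12 + a13*M_13, where M_1j is the (1,j) minor.
Minor M_11 = 0*-4 - -3*4 = 12
Minor M_12 = -1*-4 - -3*2 = 10
Minor M_13 = -1*4 - 0*2 = -4
det = -4*(12) - -1*(10) + 3*(-4)
    = -48 - -10 + -12
    = -50

-50


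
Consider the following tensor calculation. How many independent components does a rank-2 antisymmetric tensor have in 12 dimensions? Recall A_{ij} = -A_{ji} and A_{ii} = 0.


An antisymmetric rank-2 tensor satisfies A_{ij} = -A_{ji}, so diagonal entries are zero.
The independent components are the upper-triangular entries: C(n, 2) = n(n-1)/2.
n = 12
C(12, 2) = 12 * 11 / 2 = 132 / 2 = 66

66


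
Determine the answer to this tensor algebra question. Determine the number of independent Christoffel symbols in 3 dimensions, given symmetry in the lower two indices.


Christoffel symbols Gamma^k_{ij} are symmetric in i,j, so there are d * d(d+1)/2 independent symbols.
d = 3
d(d+1)/2 = 3 * 4 / 2 = 6
Total = 3 * 6 = 18

18


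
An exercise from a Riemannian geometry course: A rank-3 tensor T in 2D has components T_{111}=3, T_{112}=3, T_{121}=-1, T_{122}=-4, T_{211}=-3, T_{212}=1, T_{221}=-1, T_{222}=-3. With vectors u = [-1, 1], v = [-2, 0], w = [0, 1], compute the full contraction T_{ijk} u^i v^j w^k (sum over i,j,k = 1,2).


S = sum over i,j,k of T_{ijk} u_i v_j w_k. Expanding all 8 terms:
T_{111}*u_1*v_1*w_1 = 3*-1*-2*0 = 0  (running total: 0)
T_{112}*u_1*v_1*w_2 = 3*-1*-2*1 = 6  (running total: 6)
T_{121}*u_1*v_2*w_1 = -1*-1*0*0 = 0  (running total: 6)
T_{122}*u_1*v_2*w_2 = -4*-1*0*1 = 0  (running total: 6)
T_{211}*u_2*v_1*w_1 = -3*1*-2*0 = 0  (running total: 6)
T_{212}*u_2*v_1*w_2 = 1*1*-2*1 = -2  (running total: 4)
T_{221}*u_2*v_2*w_1 = -1*1*0*0 = 0  (running total: 4)
T_{222}*u_2*v_2*w_2 = -3*1*0*1 = 0  (running total: 4)
S = 4

4


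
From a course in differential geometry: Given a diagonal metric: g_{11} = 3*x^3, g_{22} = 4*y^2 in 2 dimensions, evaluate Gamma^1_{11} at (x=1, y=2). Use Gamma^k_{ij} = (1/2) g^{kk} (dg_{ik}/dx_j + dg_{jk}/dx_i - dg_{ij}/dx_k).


For a diagonal metric, Gamma^k_{ij} = (1/2) g^{kk} (dg_{ik}/dx_j + dg_{jk}/dx_i - dg_{ij}/dx_k).
The metric is diagonal, so g_{ab} = 0 for a != b.
At the given point: g_{11} = 3, g_{22} = 16
g^{11} = 1/3
dg_{11}/dx_1 = dg_{11}/dx_1 = 9
dg_{11}/dx_1 = dg_{11}/dx_1 = 9
dg_{11}/dx_1 = dg_{11}/dx_1 = 9
Numerator = 9 + 9 - 9 = 9
Gamma^1_{11} = 9 / (2 * 3) = 3/2

3/2


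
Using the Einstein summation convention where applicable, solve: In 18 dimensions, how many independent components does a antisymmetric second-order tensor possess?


A antisymmetric rank-2 tensor in d dimensions has d(d-1)/2 independent components.
d = 18
d(d-1)/2 = 18 * 17 / 2 = 306 / 2 = 153

153


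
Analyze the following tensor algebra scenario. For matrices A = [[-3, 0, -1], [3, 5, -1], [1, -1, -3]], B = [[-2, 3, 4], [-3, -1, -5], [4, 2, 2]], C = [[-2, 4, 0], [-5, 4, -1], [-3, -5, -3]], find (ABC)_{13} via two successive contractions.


(ABC)_{13} = sum_m (AB)_{1m} C_{m3}. First compute row 1 of AB.
(AB)_{11} = -3*-2 + 0*-3 + -1*4 = 2
(AB)_{12} = -3*3 + 0*-1 + -1*2 = -11
(AB)_{13} = -3*4 + 0*-5 + -1*2 = -14
Now contract with column 3 of C:
(AB)_{11} * C_{13} = 2 * 0 = 0
(AB)_{12} * C_{23} = -11 * -1 = 11
(AB)_{13} * C_{33} = -14 * -3 = 42
(ABC)_{13} = 0 + 11 + 42 = 53

53


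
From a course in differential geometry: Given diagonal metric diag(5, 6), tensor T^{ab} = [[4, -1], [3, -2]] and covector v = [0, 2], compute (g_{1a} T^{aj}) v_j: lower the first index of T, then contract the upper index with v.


Step 1: lower the first index. For a diagonal metric, g_{ia} T^{aj} = g_{ii} T^{ij} (no sum on i).
g_{11} = 5
S_1{}^1 = 5 * T^{11} = 5 * 4 = 20
S_1{}^2 = 5 * T^{12} = 5 * -1 = -5
Step 2: contract S_1{}^j with v_j.
S_1{}^1 * v_1 = 20 * 0 = 0
S_1{}^2 * v_2 = -5 * 2 = -10
Result = 0 + -10 = -10

-10


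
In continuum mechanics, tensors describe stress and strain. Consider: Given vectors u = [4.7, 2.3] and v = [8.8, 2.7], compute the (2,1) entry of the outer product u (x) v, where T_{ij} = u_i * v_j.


The outer product entry T_{ij} = u_i * v_j.
We need i=2, j=1.
u_2 = 2.3, v_1 = 8.8
T_{2,1} = 2.3 * 8.8 = 20.24

20.24


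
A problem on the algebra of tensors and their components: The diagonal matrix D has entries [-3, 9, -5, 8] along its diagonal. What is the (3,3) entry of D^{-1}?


For a diagonal matrix, the inverse has entries (D^{-1})_{ii} = 1/d_{ii}.
The diagonal entries are: d_{11} = -3, d_{22} = 9, d_{33} = -5, d_{44} = 8
We need (D^{-1})_{33} = 1/d_{33} = 1/-5 = -1/5

-1/5


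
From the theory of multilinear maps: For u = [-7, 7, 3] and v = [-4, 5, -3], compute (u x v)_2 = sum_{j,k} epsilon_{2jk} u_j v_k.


(u x v)_2 = sum_{j,k} epsilon_{2jk} u_j v_k. Only permutations of (1,2,3) contribute; the two non-zero terms are:
eps_{213} u_1 v_3 = -1 * -7 * -3 = -21
eps_{231} u_3 v_1 = 1 * 3 * -4 = -12
(u x v)_2 = -33

-33


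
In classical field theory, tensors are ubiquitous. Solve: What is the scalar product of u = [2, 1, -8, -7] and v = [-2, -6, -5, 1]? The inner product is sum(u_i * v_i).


The inner product u . v = sum of u_i * v_i.
Term-by-term: 2 * -2, 1 * -6, -8 * -5, -7 * 1
Products: -4, -6, 40, -7
Sum = -4 + -6 + 40 + -7 = 23

23


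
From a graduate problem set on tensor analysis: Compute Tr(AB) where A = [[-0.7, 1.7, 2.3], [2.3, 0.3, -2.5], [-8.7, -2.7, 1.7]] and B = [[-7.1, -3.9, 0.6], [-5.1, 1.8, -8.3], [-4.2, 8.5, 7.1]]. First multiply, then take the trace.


Tr(AB) = sum_i (AB)_{ii} where (AB)_{ii} = sum_k A_{ik} B_{ki}.
(AB)_{11} = -0.7*-7.1 + 1.7*-5.1 + 2.3*-4.2 = -13.36
(AB)_{22} = 2.3*-3.9 + 0.3*1.8 + -2.5*8.5 = -29.68
(AB)_{33} = -8.7*0.6 + -2.7*-8.3 + 1.7*7.1 = 29.26
Tr(AB) = -13.36 + -29.68 + 29.26 = -13.78

-13.78


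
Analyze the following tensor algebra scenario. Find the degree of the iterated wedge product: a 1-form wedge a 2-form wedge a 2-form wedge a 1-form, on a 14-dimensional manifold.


The degree of a wedge product is the sum of the degrees of the individual forms.
Degrees: 1, 2, 2, 1
Total degree = 1 + 2 + 2 + 1 = 6

6


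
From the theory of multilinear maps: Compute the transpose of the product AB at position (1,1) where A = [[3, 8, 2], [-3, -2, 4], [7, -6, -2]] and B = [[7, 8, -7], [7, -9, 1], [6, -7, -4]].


(AB)^T_{ij} = (AB)_{ji} = sum_k A_{jk} B_{ki}.
For i=1, j=1 we need (AB)_{11}:
A_{11} * B_{11} = 3 * 7 = 21
A_{12} * B_{21} = 8 * 7 = 56
A_{13} * B_{31} = 2 * 6 = 12
Sum = 21 + 56 + 12 = 89

89


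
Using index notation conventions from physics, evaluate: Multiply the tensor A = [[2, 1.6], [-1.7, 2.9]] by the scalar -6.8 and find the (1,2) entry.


Scalar multiplication: (cA)_{ij} = c * A_{ij}.
c = -6.8
A_{12} = 1.6
(cA)_{12} = -6.8 * 1.6 = -10.88

-10.88


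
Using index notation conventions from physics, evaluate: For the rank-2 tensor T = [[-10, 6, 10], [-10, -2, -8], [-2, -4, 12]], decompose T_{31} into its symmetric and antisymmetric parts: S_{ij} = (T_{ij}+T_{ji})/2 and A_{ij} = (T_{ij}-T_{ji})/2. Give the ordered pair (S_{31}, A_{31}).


T_{31} = -2
T_{13} = 10
S_{31} = (-2 + 10)/2 = 8/2 = 4
A_{31} = (-2 - 10)/2 = -12/2 = -6
Check: S + A = 4 + -6 = -2 = T_{31}.

(4, -6)


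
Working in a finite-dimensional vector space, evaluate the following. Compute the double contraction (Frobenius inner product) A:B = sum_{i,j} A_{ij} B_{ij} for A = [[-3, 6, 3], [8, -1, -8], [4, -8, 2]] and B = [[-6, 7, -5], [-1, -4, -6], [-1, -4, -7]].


A:B = sum over all i,j of A_{ij} * B_{ij}.
Row 1: -3*-6=18, 6*7=42, 3*-5=-15 => row sum = 45
Row 2: 8*-1=-8, -1*-4=4, -8*-6=48 => row sum = 44
Row 3: 4*-1=-4, -8*-4=32, 2*-7=-14 => row sum = 14
Total = 45 + 44 + 14 = 103

103


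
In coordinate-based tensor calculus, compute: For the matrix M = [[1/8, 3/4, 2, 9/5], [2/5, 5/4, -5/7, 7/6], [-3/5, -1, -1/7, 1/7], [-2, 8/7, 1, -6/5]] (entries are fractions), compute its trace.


The trace is the sum of diagonal entries.
Diagonal: M[1,1] = 1/8, M[2,2] = 5/4, M[3,3] = -1/7, M[4,4] = -6/5
Tr(M) = 1/8 + 5/4 + -1/7 + -6/5
Computing step by step:
After adding M[1,1]: 1/8
After adding M[2,2]: 11/8
After adding M[3,3]: 69/56
After adding M[4,4]: 9/280
Tr(M) = 9/280

9/280


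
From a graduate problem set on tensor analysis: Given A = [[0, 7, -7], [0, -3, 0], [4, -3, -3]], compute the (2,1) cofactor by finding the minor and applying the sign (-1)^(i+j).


To find cofactor C_{21}, delete row 2 and column 1.
The resulting 2x2 submatrix is: [[7, -7], [-3, -3]]
Minor M_{21} = 7*-3 - -7*-3
  = -21 - 21 = -42
Sign = (-1)^(2+1) = (-1)^3 = -1
Cofactor C_{21} = -1 * -42 = 42

42


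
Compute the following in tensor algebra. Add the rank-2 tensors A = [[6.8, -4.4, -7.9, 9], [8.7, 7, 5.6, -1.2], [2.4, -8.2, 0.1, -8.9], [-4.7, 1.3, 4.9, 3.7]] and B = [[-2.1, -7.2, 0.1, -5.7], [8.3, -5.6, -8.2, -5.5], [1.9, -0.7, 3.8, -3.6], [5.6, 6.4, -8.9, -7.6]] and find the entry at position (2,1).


Tensor addition is component-wise: (A + B)_{ij} = A_{ij} + B_{ij}.
A_{21} = 8.7
B_{21} = 8.3
(A + B)_{21} = 8.7 + 8.3 = 17

17


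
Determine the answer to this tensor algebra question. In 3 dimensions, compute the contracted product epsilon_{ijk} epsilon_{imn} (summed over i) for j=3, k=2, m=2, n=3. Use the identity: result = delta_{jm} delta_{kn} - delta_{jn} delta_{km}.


Using the identity: epsilon_{ijk} epsilon_{imn} = delta_{jm} delta_{kn} - delta_{jn} delta_{km}.
delta_{32} = 0
delta_{23} = 0
delta_{33} = 1
delta_{22} = 1
Result = 0 * 0 - 1 * 1 = 0 - 1 = -1

-1


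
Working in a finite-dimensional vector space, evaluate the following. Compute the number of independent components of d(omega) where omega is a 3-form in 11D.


The exterior derivative of a p-form is a (p+1)-form.
Its number of independent components is C(n, p+1).
n = 11, p+1 = 4
C(11, 4) = 330

330


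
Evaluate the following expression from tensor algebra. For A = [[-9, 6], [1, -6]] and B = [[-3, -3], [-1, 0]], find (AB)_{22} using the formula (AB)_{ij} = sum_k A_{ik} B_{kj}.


(AB)_{ij} = sum_k A_{ik} B_{kj}.
For i=2, j=2:
A_{21} * B_{12} = 1 * -3 = -3
A_{22} * B_{22} = -6 * 0 = 0
Sum = -3 + 0 = -3

-3


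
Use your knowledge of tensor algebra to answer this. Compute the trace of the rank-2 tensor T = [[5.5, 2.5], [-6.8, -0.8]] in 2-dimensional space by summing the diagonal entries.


The contraction (trace) of a rank-2 tensor is the sum of its diagonal elements.
Diagonal entries: A[1,1] = 5.5, A[2,2] = -0.8
Tr(A) = 5.5 + -0.8 = 4.7

4.7


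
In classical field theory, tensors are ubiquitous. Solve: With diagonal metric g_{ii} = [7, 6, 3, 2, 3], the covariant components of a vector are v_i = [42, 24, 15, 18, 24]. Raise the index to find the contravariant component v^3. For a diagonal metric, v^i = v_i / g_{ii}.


To raise an index with a diagonal metric: v^i = v_i / g_{ii}.
For index 3: v_3 = 15, g_{33} = 3
v^3 = 15 / 3 = 5

5


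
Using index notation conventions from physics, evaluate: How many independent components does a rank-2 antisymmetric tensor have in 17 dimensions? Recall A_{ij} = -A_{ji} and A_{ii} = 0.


An antisymmetric rank-2 tensor satisfies A_{ij} = -A_{ji}, so diagonal entries are zero.
The independent components are the upper-triangular entries: C(n, 2) = n(n-1)/2.
n = 17
C(17, 2) = 17 * 16 / 2 = 272 / 2 = 136

136


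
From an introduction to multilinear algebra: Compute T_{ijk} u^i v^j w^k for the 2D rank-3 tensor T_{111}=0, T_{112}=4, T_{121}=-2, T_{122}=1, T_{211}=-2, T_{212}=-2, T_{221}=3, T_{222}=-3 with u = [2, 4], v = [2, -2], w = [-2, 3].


S = sum over i,j,k of T_{ijk} u_i v_j w_k. Expanding all 8 terms:
T_{111}*u_1*v_1*w_1 = 0*2*2*-2 = 0  (running total: 0)
T_{112}*u_1*v_1*w_2 = 4*2*2*3 = 48  (running total: 48)
T_{121}*u_1*v_2*w_1 = -2*2*-2*-2 = -16  (running total: 32)
T_{122}*u_1*v_2*w_2 = 1*2*-2*3 = -12  (running total: 20)
T_{211}*u_2*v_1*w_1 = -2*4*2*-2 = 32  (running total: 52)
T_{212}*u_2*v_1*w_2 = -2*4*2*3 = -48  (running total: 4)
T_{221}*u_2*v_2*w_1 = 3*4*-2*-2 = 48  (running total: 52)
T_{222}*u_2*v_2*w_2 = -3*4*-2*3 = 72  (running total: 124)
S = 124

124


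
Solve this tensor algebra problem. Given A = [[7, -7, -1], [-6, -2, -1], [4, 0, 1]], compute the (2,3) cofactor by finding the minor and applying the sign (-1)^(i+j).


To find cofactor C_{23}, delete row 2 and column 3.
The resulting 2x2 submatrix is: [[7, -7], [4, 0]]
Minor M_{23} = 7*0 - -7*4
  = 0 - -28 = 28
Sign = (-1)^(2+3) = (-1)^5 = -1
Cofactor C_{23} = -1 * 28 = -28

-28


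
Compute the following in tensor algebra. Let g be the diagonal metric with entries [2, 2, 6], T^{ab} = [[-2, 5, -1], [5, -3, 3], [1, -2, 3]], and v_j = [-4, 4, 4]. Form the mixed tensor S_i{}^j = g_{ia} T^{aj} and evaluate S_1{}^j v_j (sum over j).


Step 1: lower the first index. For a diagonal metric, g_{ia} T^{aj} = g_{ii} T^{ij} (no sum on i).
g_{11} = 2
S_1{}^1 = 2 * T^{11} = 2 * -2 = -4
S_1{}^2 = 2 * T^{12} = 2 * 5 = 10
S_1{}^3 = 2 * T^{13} = 2 * -1 = -2
Step 2: contract S_1{}^j with v_j.
S_1{}^1 * v_1 = -4 * -4 = 16
S_1{}^2 * v_2 = 10 * 4 = 40
S_1{}^3 * v_3 = -2 * 4 = -8
Result = 16 + 40 + -8 = 48

48


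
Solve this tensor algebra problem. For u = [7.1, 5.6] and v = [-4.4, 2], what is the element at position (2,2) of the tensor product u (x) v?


The outer product entry T_{ij} = u_i * v_j.
We need i=2, j=2.
u_2 = 5.6, v_2 = 2
T_{2,2} = 5.6 * 2 = 11.2

11.2


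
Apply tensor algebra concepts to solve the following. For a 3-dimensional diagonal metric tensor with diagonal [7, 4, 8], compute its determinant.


For a diagonal metric, the determinant is the product of diagonal entries.
Diagonal entries: 7, 4, 8
det(g) = 7 * 4 * 8 = 224

224


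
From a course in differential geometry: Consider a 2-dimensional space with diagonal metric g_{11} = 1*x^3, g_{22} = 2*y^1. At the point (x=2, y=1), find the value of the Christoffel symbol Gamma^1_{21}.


For a diagonal metric, Gamma^k_{ij} = (1/2) g^{kk} (dg_{ik}/dx_j + dg_{jk}/dx_i - dg_{ij}/dx_k).
The metric is diagonal, so g_{ab} = 0 for a != b.
At the given point: g_{11} = 8, g_{22} = 2
g^{11} = 1/8
dg_{21}/dx_1 = 0 (off-diagonal)
dg_{11}/dx_2 = dg_{11}/dx_2 = 0
dg_{21}/dx_1 = 0 (off-diagonal)
Numerator = 0 + 0 - 0 = 0
Gamma^1_{21} = 0 / (2 * 8) = 0

0


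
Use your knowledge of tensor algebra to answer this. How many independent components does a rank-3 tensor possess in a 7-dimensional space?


The number of components of a rank-r tensor in d dimensions is d^r.
Here d = 7 and r = 3.
7^3 = 343

343


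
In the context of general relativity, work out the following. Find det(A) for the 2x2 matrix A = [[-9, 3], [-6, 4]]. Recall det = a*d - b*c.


For a 2x2 matrix [[a, b], [c, d]], det = a*d - b*c.
a = -9, b = 3, c = -6, d = 4
a*d = -9 * 4 = -36
b*c = 3 * -6 = -18
det = -36 - -18 = -18

-18


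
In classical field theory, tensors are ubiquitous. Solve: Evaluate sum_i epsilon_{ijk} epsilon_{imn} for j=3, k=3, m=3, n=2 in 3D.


Using the identity: epsilon_{ijk} epsilon_{imn} = delta_{jm} delta_{kn} - delta_{jn} delta_{km}.
delta_{33} = 1
delta_{32} = 0
delta_{32} = 0
delta_{33} = 1
Result = 1 * 0 - 0 * 1 = 0 - 0 = 0

0


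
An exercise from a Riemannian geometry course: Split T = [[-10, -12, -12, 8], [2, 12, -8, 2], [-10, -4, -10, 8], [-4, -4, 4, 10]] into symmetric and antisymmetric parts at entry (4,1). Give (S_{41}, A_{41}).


T_{41} = -4
T_{14} = 8
S_{41} = (-4 + 8)/2 = 4/2 = 2
A_{41} = (-4 - 8)/2 = -12/2 = -6
Check: S + A = 2 + -6 = -4 = T_{41}.

(2, -6)


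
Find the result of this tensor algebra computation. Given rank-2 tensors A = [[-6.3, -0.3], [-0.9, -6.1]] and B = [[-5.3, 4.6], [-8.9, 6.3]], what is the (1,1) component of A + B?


Tensor addition is component-wise: (A + B)_{ij} = A_{ij} + B_{ij}.
A_{11} = -6.3
B_{11} = -5.3
(A + B)_{11} = -6.3 + -5.3 = -11.6

-11.6


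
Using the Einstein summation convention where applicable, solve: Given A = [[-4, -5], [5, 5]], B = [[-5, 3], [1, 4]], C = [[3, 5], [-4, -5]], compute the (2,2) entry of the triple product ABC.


(ABC)_{22} = sum_m (AB)_{2m} C_{m2}. First compute row 2 of AB.
(AB)_{21} = 5*-5 + 5*1 = -20
(AB)_{22} = 5*3 + 5*4 = 35
Now contract with column 2 of C:
(AB)_{21} * C_{12} = -20 * 5 = -100
(AB)_{22} * C_{22} = 35 * -5 = -175
(ABC)_{22} = -100 + -175 = -275

-275


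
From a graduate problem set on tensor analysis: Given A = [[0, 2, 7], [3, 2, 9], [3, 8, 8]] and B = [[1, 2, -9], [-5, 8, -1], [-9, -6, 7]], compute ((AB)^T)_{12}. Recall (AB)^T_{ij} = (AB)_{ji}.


(AB)^T_{ij} = (AB)_{ji} = sum_k A_{jk} B_{ki}.
For i=1, j=2 we need (AB)_{21}:
A_{21} * B_{11} = 3 * 1 = 3
A_{22} * B_{21} = 2 * -5 = -10
A_{23} * B_{31} = 9 * -9 = -81
Sum = 3 + -10 + -81 = -88

-88


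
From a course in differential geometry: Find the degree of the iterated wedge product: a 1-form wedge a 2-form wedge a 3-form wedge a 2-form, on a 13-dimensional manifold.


The degree of a wedge product is the sum of the degrees of the individual forms.
Degrees: 1, 2, 3, 2
Total degree = 1 + 2 + 3 + 2 = 8

8


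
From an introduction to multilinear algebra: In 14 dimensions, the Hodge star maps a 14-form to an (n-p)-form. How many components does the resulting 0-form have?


The Hodge dual of a p-form on an n-dimensional manifold is an (n-p)-form.
n = 14, p = 14, so dual degree = 14 - 14 = 0
The number of components is C(n, n-p) = C(14, 0) = 1

1


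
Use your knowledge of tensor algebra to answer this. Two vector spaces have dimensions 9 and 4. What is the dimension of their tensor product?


The dimension of a tensor product is the product of dimensions.
dim(V) = 9, dim(W) = 4
dim(V (x) W) = 9 * 4 = 36

36


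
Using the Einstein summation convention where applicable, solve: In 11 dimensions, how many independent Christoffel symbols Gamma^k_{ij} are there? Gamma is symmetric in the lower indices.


Christoffel symbols Gamma^k_{ij} are symmetric in i,j, so there are d * d(d+1)/2 independent symbols.
d = 11
d(d+1)/2 = 11 * 12 / 2 = 66
Total = 11 * 66 = 726

726


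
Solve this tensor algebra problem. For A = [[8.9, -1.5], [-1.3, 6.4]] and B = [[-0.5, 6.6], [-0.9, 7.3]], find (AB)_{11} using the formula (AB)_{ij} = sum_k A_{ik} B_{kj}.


(AB)_{ij} = sum_k A_{ik} B_{kj}.
For i=1, j=1:
A_{11} * B_{11} = 8.9 * -0.5 = -4.45
A_{12} * B_{21} = -1.5 * -0.9 = 1.35
Sum = -4.45 + 1.35 = -3.1

-3.1


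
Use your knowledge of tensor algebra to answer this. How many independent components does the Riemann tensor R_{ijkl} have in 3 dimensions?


The Riemann tensor in d dimensions has d^2(d^2 - 1)/12 independent components.
d = 3, so d^2 = 9
d^2 - 1 = 8
d^2(d^2 - 1) = 9 * 8 = 72
Divide by 12: 72 / 12 = 6

6


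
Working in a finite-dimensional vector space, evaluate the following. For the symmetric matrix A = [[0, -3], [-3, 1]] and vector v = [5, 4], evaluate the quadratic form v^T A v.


First compute Av:
(Av)_1 = 0*5 + -3*4 = -12
(Av)_2 = -3*5 + 1*4 = -11
Av = [-12, -11]
Then v^T (Av) = 5*-12 + 4*-11
= -60 + -44 = -104

-104


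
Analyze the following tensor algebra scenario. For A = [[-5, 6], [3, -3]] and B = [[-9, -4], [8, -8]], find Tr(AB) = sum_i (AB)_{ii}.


Tr(AB) = sum_i (AB)_{ii} where (AB)_{ii} = sum_k A_{ik} B_{ki}.
(AB)_{11} = -5*-9 + 6*8 = 93
(AB)_{22} = 3*-4 + -3*-8 = 12
Tr(AB) = 93 + 12 = 105

105


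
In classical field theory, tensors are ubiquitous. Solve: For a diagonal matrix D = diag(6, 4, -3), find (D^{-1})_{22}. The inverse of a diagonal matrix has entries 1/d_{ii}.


For a diagonal matrix, the inverse has entries (D^{-1})_{ii} = 1/d_{ii}.
The diagonal entries are: d_{11} = 6, d_{22} = 4, d_{33} = -3
We need (D^{-1})_{22} = 1/d_{22} = 1/4 = 1/4

1/4


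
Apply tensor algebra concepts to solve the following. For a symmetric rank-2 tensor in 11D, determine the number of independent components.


A symmetric rank-2 tensor in d dimensions has d(d+1)/2 independent components.
d = 11
d(d+1)/2 = 11 * 12 / 2 = 132 / 2 = 66

66


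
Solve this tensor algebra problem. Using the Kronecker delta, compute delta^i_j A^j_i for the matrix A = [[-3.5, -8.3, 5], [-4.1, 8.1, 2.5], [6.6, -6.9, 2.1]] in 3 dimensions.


The contraction (trace) of a rank-2 tensor is the sum of its diagonal elements.
Diagonal entries: A[1,1] = -3.5, A[2,2] = 8.1, A[3,3] = 2.1
Tr(A) = -3.5 + 8.1 + 2.1 = 6.7

6.7


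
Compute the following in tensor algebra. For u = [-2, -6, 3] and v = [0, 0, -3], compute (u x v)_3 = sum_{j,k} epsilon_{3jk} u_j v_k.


(u x v)_3 = sum_{j,k} epsilon_{3jk} u_j v_k. Only permutations of (1,2,3) contribute; the two non-zero terms are:
eps_{312} u_1 v_2 = 1 * -2 * 0 = 0
eps_{321} u_2 v_1 = -1 * -6 * 0 = 0
(u x v)_3 = 0

0


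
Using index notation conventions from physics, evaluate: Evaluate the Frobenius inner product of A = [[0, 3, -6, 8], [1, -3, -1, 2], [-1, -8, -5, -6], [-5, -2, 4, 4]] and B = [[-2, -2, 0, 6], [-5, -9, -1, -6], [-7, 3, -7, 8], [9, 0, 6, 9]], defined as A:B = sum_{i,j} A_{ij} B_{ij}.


A:B = sum over all i,j of A_{ij} * B_{ij}.
Row 1: 0*-2=0, 3*-2=-6, -6*0=0, 8*6=48 => row sum = 42
Row 2: 1*-5=-5, -3*-9=27, -1*-1=1, 2*-6=-12 => row sum = 11
Row 3: -1*-7=7, -8*3=-24, -5*-7=35, -6*8=-48 => row sum = -30
Row 4: -5*9=-45, -2*0=0, 4*6=24, 4*9=36 => row sum = 15
Total = 42 + 11 + -30 + 15 = 38

38


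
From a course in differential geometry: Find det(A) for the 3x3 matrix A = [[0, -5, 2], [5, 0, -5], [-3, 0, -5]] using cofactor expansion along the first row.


Expanding along the first row, det(A) = a11*M_11 - a12*M_12 + a13*M_13, where M_1j is the (1,j) minor.
Minor M_11 = 0*-5 - -5*0 = 0
Minor M_12 = 5*-5 - -5*-3 = -40
Minor M_13 = 5*0 - 0*-3 = 0
det = 0*(0) - -5*(-40) + 2*(0)
    = 0 - 200 + 0
    = -200

-200


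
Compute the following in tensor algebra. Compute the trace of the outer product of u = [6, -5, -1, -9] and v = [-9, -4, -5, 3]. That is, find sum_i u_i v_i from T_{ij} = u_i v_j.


The outer product gives T_{ij} = u_i v_j.
The trace (contraction) is Tr(T) = sum_i T_{ii} = sum_i u_i v_i.
Diagonal entries:
T_{11} = u_1 * v_1 = 6 * -9 = -54
T_{22} = u_2 * v_2 = -5 * -4 = 20
T_{33} = u_3 * v_3 = -1 * -5 = 5
T_{44} = u_4 * v_4 = -9 * 3 = -27
Tr(T) = -54 + 20 + 5 + -27 = -56

-56


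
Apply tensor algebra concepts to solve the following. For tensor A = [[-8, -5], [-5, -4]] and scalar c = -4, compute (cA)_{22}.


Scalar multiplication: (cA)_{ij} = c * A_{ij}.
c = -4
A_{22} = -4
(cA)_{22} = -4 * -4 = 16

16


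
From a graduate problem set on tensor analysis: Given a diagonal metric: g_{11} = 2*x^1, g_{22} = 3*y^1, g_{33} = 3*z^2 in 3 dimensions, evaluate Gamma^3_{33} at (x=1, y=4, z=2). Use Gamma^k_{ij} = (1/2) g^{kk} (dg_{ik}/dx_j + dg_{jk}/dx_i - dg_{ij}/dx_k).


For a diagonal metric, Gamma^k_{ij} = (1/2) g^{kk} (dg_{ik}/dx_j + dg_{jk}/dx_i - dg_{ij}/dx_k).
The metric is diagonal, so g_{ab} = 0 for a != b.
At the given point: g_{11} = 2, g_{22} = 12, g_{33} = 12
g^{33} = 1/12
dg_{33}/dx_3 = dg_{33}/dx_3 = 12
dg_{33}/dx_3 = dg_{33}/dx_3 = 12
dg_{33}/dx_3 = dg_{33}/dx_3 = 12
Numerator = 12 + 12 - 12 = 12
Gamma^3_{33} = 12 / (2 * 12) = 1/2

1/2


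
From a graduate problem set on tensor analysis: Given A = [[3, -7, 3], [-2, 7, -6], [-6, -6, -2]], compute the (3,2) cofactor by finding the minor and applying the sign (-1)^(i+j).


To find cofactor C_{32}, delete row 3 and column 2.
The resulting 2x2 submatrix is: [[3, 3], [-2, -6]]
Minor M_{32} = 3*-6 - 3*-2
  = -18 - -6 = -12
Sign = (-1)^(3+2) = (-1)^5 = -1
Cofactor C_{32} = -1 * -12 = 12

12


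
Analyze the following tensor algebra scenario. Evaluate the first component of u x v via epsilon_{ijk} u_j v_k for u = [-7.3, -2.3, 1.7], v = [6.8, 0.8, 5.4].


(u x v)_1 = sum_{j,k} epsilon_{1jk} u_j v_k. Only permutations of (1,2,3) contribute; the two non-zero terms are:
eps_{123} u_2 v_3 = 1 * -2.3 * 5.4 = -12.42
eps_{132} u_3 v_2 = -1 * 1.7 * 0.8 = -1.36
(u x v)_1 = -13.78

-13.78


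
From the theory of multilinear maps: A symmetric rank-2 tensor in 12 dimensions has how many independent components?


A symmetric rank-2 tensor in d dimensions has d(d+1)/2 independent components.
d = 12
d(d+1)/2 = 12 * 13 / 2 = 156 / 2 = 78

78


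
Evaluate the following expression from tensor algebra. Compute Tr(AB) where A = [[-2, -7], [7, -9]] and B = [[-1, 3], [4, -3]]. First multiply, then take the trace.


Tr(AB) = sum_i (AB)_{ii} where (AB)_{ii} = sum_k A_{ik} B_{ki}.
(AB)_{11} = -2*-1 + -7*4 = -26
(AB)_{22} = 7*3 + -9*-3 = 48
Tr(AB) = -26 + 48 = 22

22


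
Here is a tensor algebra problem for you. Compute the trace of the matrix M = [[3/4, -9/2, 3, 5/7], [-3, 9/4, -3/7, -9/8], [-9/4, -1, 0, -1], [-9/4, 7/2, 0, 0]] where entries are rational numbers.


The trace is the sum of diagonal entries.
Diagonal: M[1,1] = 3/4, M[2,2] = 9/4, M[3,3] = 0, M[4,4] = 0
Tr(M) = 3/4 + 9/4 + 0 + 0
Computing step by step:
After adding M[1,1]: 3/4
After adding M[2,2]: 3
After adding M[3,3]: 3
After adding M[4,4]: 3
Tr(M) = 3

3


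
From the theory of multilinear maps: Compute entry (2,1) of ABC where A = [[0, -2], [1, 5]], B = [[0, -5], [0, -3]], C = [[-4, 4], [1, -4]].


(ABC)_{21} = sum_m (AB)_{2m} C_{m1}. First compute row 2 of AB.
(AB)_{21} = 1*0 + 5*0 = 0
(AB)_{22} = 1*-5 + 5*-3 = -20
Now contract with column 1 of C:
(AB)_{21} * C_{11} = 0 * -4 = 0
(AB)_{22} * C_{21} = -20 * 1 = -20
(ABC)_{21} = 0 + -20 = -20

-20


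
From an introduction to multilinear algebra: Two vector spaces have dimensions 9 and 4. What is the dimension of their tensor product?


The dimension of a tensor product is the product of dimensions.
dim(V) = 9, dim(W) = 4
dim(V (x) W) = 9 * 4 = 36

36


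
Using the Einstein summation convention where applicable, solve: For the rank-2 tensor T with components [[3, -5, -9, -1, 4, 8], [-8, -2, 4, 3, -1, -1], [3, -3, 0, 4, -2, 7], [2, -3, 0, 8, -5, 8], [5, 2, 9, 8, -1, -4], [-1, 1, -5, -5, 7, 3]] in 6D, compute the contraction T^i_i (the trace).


The contraction (trace) of a rank-2 tensor is the sum of its diagonal elements.
Diagonal entries: A[1,1] = 3, A[2,2] = -2, A[3,3] = 0, A[4,4] = 8, A[5,5] = -1, A[6,6] = 3
Tr(A) = 3 + -2 + 0 + 8 + -1 + 3 = 11

11


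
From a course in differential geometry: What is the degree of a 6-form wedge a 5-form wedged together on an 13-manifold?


The degree of a wedge product is the sum of the degrees of the individual forms.
Degrees: 6, 5
Total degree = 6 + 5 = 11

11


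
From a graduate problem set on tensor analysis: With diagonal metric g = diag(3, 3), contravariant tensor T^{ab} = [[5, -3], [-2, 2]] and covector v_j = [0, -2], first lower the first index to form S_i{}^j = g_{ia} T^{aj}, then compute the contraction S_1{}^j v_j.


Step 1: lower the first index. For a diagonal metric, g_{ia} T^{aj} = g_{ii} T^{ij} (no sum on i).
g_{11} = 3
S_1{}^1 = 3 * T^{11} = 3 * 5 = 15
S_1{}^2 = 3 * T^{12} = 3 * -3 = -9
Step 2: contract S_1{}^j with v_j.
S_1{}^1 * v_1 = 15 * 0 = 0
S_1{}^2 * v_2 = -9 * -2 = 18
Result = 0 + 18 = 18

18


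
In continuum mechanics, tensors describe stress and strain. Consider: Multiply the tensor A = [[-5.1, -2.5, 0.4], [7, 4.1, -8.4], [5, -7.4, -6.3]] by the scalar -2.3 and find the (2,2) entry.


Scalar multiplication: (cA)_{ij} = c * A_{ij}.
c = -2.3
A_{22} = 4.1
(cA)_{22} = -2.3 * 4.1 = -9.43

-9.43


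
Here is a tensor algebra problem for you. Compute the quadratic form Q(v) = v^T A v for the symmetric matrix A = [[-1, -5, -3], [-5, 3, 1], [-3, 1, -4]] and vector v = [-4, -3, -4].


First compute Av:
(Av)_1 = -1*-4 + -5*-3 + -3*-4 = 31
(Av)_2 = -5*-4 + 3*-3 + 1*-4 = 7
(Av)_3 = -3*-4 + 1*-3 + -4*-4 = 25
Av = [31, 7, 25]
Then v^T (Av) = -4*31 + -3*7 + -4*25
= -124 + -21 + -100 = -245

-245


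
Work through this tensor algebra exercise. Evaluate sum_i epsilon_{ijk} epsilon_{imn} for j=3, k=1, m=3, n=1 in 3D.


Using the identity: epsilon_{ijk} epsilon_{imn} = delta_{jm} delta_{kn} - delta_{jn} delta_{km}.
delta_{33} = 1
delta_{11} = 1
delta_{31} = 0
delta_{13} = 0
Result = 1 * 1 - 0 * 0 = 1 - 0 = 1

1


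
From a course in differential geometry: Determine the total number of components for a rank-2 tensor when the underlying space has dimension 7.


The number of components of a rank-r tensor in d dimensions is d^r.
Here d = 7 and r = 2.
7^2 = 49

49


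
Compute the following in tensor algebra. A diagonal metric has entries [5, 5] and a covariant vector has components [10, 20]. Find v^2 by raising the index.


To raise an index with a diagonal metric: v^i = v_i / g_{ii}.
For index 2: v_2 = 20, g_{22} = 5
v^2 = 20 / 5 = 4

4


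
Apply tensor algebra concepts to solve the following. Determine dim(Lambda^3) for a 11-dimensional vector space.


The dimension of the space of p-forms on an n-dimensional space is C(n, p).
n = 11, p = 3
C(11, 3) = 11! / (3! * 8!) = 165

165


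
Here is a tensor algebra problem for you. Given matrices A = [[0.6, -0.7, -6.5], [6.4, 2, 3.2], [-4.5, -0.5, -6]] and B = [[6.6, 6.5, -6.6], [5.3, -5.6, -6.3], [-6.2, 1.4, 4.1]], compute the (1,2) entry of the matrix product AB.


(AB)_{ij} = sum_k A_{ik} B_{kj}.
For i=1, j=2:
A_{11} * B_{12} = 0.6 * 6.5 = 3.9
A_{12} * B_{22} = -0.7 * -5.6 = 3.92
A_{13} * B_{32} = -6.5 * 1.4 = -9.1
Sum = 3.9 + 3.92 + -9.1 = -1.28

-1.28


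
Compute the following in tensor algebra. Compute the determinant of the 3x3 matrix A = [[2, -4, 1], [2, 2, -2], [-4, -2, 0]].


Expanding along the first row, det(A) = a11*M_11 - a12*M_12 + a13*M_13, where M_1j is the (1,j) minor.
Minor M_11 = 2*0 - -2*-2 = -4
Minor M_12 = 2*0 - -2*-4 = -8
Minor M_13 = 2*-2 - 2*-4 = 4
det = 2*(-4) - -4*(-8) + 1*(4)
    = -8 - 32 + 4
    = -36

-36


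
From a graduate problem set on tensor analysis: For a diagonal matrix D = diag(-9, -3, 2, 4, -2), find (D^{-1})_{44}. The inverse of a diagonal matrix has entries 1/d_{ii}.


For a diagonal matrix, the inverse has entries (D^{-1})_{ii} = 1/d_{ii}.
The diagonal entries are: d_{11} = -9, d_{22} = -3, d_{33} = 2, d_{44} = 4, d_{55} = -2
We need (D^{-1})_{44} = 1/d_{44} = 1/4 = 1/4

1/4


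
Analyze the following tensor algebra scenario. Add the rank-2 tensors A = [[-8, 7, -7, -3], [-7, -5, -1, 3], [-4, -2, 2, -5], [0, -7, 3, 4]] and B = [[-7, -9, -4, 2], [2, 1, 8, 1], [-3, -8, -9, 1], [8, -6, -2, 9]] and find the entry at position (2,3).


Tensor addition is component-wise: (A + B)_{ij} = A_{ij} + B_{ij}.
A_{23} = -1
B_{23} = 8
(A + B)_{23} = -1 + 8 = 7

7


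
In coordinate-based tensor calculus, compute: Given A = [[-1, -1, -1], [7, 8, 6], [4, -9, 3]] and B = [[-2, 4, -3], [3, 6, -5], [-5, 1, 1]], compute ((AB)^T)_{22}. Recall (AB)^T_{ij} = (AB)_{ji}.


(AB)^T_{ij} = (AB)_{ji} = sum_k A_{jk} B_{ki}.
For i=2, j=2 we need (AB)_{22}:
A_{21} * B_{12} = 7 * 4 = 28
A_{22} * B_{22} = 8 * 6 = 48
A_{23} * B_{32} = 6 * 1 = 6
Sum = 28 + 48 + 6 = 82

82


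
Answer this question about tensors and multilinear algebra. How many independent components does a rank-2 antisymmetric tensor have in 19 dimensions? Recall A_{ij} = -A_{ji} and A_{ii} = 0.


An antisymmetric rank-2 tensor satisfies A_{ij} = -A_{ji}, so diagonal entries are zero.
The independent components are the upper-triangular entries: C(n, 2) = n(n-1)/2.
n = 19
C(19, 2) = 19 * 18 / 2 = 342 / 2 = 171

171


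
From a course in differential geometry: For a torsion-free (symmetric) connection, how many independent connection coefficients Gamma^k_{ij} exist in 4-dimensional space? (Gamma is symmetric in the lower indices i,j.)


Christoffel symbols Gamma^k_{ij} are symmetric in i,j, so there are d * d(d+1)/2 independent symbols.
d = 4
d(d+1)/2 = 4 * 5 / 2 = 10
Total = 4 * 10 = 40

40


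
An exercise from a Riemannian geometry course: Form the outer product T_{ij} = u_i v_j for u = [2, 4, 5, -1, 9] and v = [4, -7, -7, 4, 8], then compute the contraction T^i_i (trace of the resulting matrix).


The outer product gives T_{ij} = u_i v_j.
The trace (contraction) is Tr(T) = sum_i T_{ii} = sum_i u_i v_i.
Diagonal entries:
T_{11} = u_1 * v_1 = 2 * 4 = 8
T_{22} = u_2 * v_2 = 4 * -7 = -28
T_{33} = u_3 * v_3 = 5 * -7 = -35
T_{44} = u_4 * v_4 = -1 * 4 = -4
T_{55} = u_5 * v_5 = 9 * 8 = 72
Tr(T) = 8 + -28 + -35 + -4 + 72 = 13

13
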